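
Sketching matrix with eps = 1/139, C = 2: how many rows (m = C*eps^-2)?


1/eps = 139.
(1/eps)^2 = 19321.
m = 2*19321 = 38642.

38642


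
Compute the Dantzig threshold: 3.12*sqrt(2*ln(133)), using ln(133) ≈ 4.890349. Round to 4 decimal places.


ln(133) ≈ 4.890349.
2*ln(n) ≈ 9.780698.
sqrt(2*ln(n)) ≈ sqrt(9.780698) ≈ 3.127411.
threshold ≈ 3.12*3.127411 = 9.75752232 ≈ 9.7575.

9.7575


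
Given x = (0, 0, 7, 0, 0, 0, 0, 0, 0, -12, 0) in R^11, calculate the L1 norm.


Non-zero entries: [(2, 7), (9, -12)]
Absolute values: [7, 12]
||x||_1 = sum = 19.

19


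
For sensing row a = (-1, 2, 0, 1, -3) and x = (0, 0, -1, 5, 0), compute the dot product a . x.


Non-zero terms: ['0*-1', '1*5']
Products: [0, 5]
y = sum = 5.

5


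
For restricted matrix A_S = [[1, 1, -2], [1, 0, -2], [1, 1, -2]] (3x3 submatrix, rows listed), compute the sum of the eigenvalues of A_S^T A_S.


Sum of eigenvalues of A_S^T A_S = trace(A_S^T A_S) = sum of squared column norms of A_S.
A_S^T A_S diagonal: [3, 2, 12].
trace = 3 + 2 + 12 = 17.

17


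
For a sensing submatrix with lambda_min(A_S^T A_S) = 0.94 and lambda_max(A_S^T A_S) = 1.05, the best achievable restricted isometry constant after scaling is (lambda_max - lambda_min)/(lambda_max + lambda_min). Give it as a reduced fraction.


lambda_max - lambda_min = 1.05 - 0.94 = 0.11.
lambda_max + lambda_min = 1.05 + 0.94 = 1.99.
delta = 0.11/1.99 = 11/199.

11/199


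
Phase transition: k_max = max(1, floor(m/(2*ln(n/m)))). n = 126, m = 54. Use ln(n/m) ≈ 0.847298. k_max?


n/m = 126/54 = 7/3.
ln(n/m) ≈ 0.847298.
2*ln(n/m) ≈ 1.694596.
m/(2*ln(n/m)) ≈ 54/1.694596 ≈ 31.866.
floor = 31.
k_max = max(1, 31) = 31.

31


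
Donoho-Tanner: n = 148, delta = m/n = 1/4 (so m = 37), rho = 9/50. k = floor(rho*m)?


m = 1/4*148 = 37.
rho = 9/50.
rho*m = 9/50*37 = 6.66.
k = floor(6.66) = 6.

6


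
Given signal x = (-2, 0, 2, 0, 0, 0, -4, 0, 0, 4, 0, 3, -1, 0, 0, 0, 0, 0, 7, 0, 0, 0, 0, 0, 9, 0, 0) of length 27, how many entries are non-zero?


Non-zero positions: [0, 2, 6, 9, 11, 12, 18, 24].
Sparsity = 8.

8


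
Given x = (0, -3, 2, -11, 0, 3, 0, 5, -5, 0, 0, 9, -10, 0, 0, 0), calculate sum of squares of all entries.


Non-zero entries: [(1, -3), (2, 2), (3, -11), (5, 3), (7, 5), (8, -5), (11, 9), (12, -10)]
Squares: [9, 4, 121, 9, 25, 25, 81, 100]
||x||_2^2 = sum = 374.

374


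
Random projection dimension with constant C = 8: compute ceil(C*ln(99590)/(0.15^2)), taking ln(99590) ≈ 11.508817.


ln(99590) ≈ 11.508817.
eps^2 = 0.15^2 = 0.0225.
C*ln(N)/eps^2 ≈ 8*11.508817/0.0225 ≈ 4092.0238.
m = ceil(4092.0238) = 4093.

4093


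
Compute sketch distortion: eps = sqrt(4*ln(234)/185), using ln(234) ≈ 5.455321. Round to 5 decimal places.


ln(234) ≈ 5.455321.
4*ln(N)/m ≈ 4*5.455321/185 ≈ 0.11795289.
eps = sqrt(0.11795289) ≈ 0.3434427 ≈ 0.34344.

0.34344


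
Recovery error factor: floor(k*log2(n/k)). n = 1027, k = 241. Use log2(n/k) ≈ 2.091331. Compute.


log2(n/k) = log2(1027/241) ≈ 2.091331.
k*log2(n/k) ≈ 241*2.091331 = 504.010771.
floor(504.010771) = 504.

504


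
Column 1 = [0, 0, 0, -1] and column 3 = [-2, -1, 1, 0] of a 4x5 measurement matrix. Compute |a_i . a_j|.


Inner product: 0*-2 + 0*-1 + 0*1 + -1*0
Products: [0, 0, 0, 0]
Sum = 0.
|dot| = 0.

0


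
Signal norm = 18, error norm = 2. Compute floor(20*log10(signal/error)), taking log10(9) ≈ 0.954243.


||x||/||e|| = 18/2 = 9.
log10(9) ≈ 0.954243.
20*log10(||x||/||e||) ≈ 20*0.954243 = 19.08486.
floor(19.08486) = 19.

19


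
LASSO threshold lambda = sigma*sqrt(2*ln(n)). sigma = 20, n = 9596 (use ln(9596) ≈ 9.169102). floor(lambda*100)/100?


ln(9596) ≈ 9.169102.
2*ln(n) ≈ 18.338204.
sqrt(2*ln(n)) ≈ sqrt(18.338204) ≈ 4.282313.
lambda ≈ 20*4.282313 = 85.64626.
floor(lambda*100)/100 = 85.64.

85.64


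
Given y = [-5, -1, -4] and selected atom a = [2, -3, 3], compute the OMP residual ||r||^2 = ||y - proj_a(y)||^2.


a^T a = 22.
a^T y = -19.
coeff = -19/22 = -19/22.
||r||^2 = 563/22.

563/22


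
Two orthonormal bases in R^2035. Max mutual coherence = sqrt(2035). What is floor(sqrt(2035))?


45^2 = 2025 <= 2035 < 2116 = 46^2, so 45 <= sqrt(2035) < 46.
floor(sqrt(2035)) = 45.

45


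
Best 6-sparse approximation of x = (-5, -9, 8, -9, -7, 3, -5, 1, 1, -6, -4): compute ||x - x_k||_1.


Sorted |x_i| descending: [9, 9, 8, 7, 6, 5, 5, 4, 3, 1, 1]
Keep top 6: [9, 9, 8, 7, 6, 5]
Tail entries: [5, 4, 3, 1, 1]
L1 error = sum of tail = 14.

14


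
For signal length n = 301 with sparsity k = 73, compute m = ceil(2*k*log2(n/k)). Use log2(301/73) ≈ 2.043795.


log2(n/k) = log2(301/73) ≈ 2.043795.
2*k*log2(n/k) ≈ 2*73*2.043795 = 298.39407.
m = ceil(298.39407) = 299.

299


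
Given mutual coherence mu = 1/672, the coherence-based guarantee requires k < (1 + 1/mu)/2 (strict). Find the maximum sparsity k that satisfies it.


1/mu = 672.
1 + 1/mu = 673.
(1 + 1/mu)/2 = 336.5 is not an integer, so k_max = floor(336.5) = 336.

336


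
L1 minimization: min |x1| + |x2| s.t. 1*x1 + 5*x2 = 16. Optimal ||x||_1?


Axis intercepts:
  x1 = 16, x2 = 0: L1 = 16
  x1 = 0, x2 = 16/5: L1 = 16/5
x* = (0, 16/5)
||x*||_1 = 16/5.

16/5


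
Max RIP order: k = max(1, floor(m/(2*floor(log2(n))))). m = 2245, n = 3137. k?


floor(log2(3137)) = 11.
2*11 = 22.
m/(2*floor(log2(n))) = 2245/22 ≈ 102.0455.
floor = 102.
k = max(1, 102) = 102.

102


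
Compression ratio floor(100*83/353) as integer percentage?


100*m/n = 100*83/353 ≈ 23.5127.
floor = 23.

23


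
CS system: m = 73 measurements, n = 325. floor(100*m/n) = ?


100*m/n = 100*73/325 ≈ 22.4615.
floor = 22.

22


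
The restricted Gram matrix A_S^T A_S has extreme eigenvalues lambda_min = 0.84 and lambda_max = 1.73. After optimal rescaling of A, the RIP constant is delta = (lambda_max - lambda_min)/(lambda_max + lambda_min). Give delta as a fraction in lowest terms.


lambda_max - lambda_min = 1.73 - 0.84 = 0.89.
lambda_max + lambda_min = 1.73 + 0.84 = 2.57.
delta = 0.89/2.57 = 89/257.

89/257


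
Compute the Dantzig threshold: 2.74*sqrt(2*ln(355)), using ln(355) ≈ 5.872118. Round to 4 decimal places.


ln(355) ≈ 5.872118.
2*ln(n) ≈ 11.744236.
sqrt(2*ln(n)) ≈ sqrt(11.744236) ≈ 3.426986.
threshold ≈ 2.74*3.426986 = 9.38994164 ≈ 9.3899.

9.3899


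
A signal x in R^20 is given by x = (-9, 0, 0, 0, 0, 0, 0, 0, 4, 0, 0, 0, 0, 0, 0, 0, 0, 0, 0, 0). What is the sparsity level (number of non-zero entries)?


Non-zero positions: [0, 8].
Sparsity = 2.

2


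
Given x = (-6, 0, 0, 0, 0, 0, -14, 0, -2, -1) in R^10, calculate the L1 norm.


Non-zero entries: [(0, -6), (6, -14), (8, -2), (9, -1)]
Absolute values: [6, 14, 2, 1]
||x||_1 = sum = 23.

23


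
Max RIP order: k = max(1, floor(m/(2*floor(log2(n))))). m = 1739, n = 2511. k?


floor(log2(2511)) = 11.
2*11 = 22.
m/(2*floor(log2(n))) = 1739/22 ≈ 79.0455.
floor = 79.
k = max(1, 79) = 79.

79


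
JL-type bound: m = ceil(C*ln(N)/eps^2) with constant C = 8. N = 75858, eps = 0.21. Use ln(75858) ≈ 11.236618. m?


ln(75858) ≈ 11.236618.
eps^2 = 0.21^2 = 0.0441.
C*ln(N)/eps^2 ≈ 8*11.236618/0.0441 ≈ 2038.3888.
m = ceil(2038.3888) = 2039.

2039


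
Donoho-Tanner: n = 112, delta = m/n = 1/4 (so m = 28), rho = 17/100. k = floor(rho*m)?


m = 1/4*112 = 28.
rho = 17/100.
rho*m = 17/100*28 = 4.76.
k = floor(4.76) = 4.

4


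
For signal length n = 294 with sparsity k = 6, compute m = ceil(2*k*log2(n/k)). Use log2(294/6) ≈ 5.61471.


log2(n/k) = log2(294/6) ≈ 5.61471.
2*k*log2(n/k) ≈ 2*6*5.61471 = 67.37652.
m = ceil(67.37652) = 68.

68


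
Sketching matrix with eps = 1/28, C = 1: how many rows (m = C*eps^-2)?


1/eps = 28.
(1/eps)^2 = 784.
m = 1*784 = 784.

784


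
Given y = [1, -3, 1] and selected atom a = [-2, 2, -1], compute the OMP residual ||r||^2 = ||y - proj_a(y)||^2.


a^T a = 9.
a^T y = -9.
coeff = -9/9 = -1.
||r||^2 = 2.

2


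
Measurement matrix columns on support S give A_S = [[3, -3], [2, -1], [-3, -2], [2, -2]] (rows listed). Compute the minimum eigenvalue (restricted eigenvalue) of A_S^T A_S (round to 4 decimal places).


A_S^T A_S = [[26, -9], [-9, 18]].
trace = 44.
det = 387.
disc = trace^2 - 4*det = 1936 - 4*387 = 388.
sqrt(388) ≈ 19.697716.
lam_min = (44 - sqrt(388))/2 ≈ (44 - 19.697716)/2 = 12.151142 ≈ 12.1511.

12.1511


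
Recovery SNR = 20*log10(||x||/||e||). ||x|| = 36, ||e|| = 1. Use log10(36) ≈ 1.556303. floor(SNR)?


||x||/||e|| = 36/1 = 36.
log10(36) ≈ 1.556303.
20*log10(||x||/||e||) ≈ 20*1.556303 = 31.12606.
floor(31.12606) = 31.

31


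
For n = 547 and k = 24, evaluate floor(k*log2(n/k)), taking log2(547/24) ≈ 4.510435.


log2(n/k) = log2(547/24) ≈ 4.510435.
k*log2(n/k) ≈ 24*4.510435 = 108.25044.
floor(108.25044) = 108.

108


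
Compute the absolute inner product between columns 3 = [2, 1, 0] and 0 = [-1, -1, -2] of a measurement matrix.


Inner product: 2*-1 + 1*-1 + 0*-2
Products: [-2, -1, 0]
Sum = -3.
|dot| = 3.

3


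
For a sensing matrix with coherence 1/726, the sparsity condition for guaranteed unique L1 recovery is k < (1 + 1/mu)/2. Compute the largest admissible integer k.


1/mu = 726.
1 + 1/mu = 727.
(1 + 1/mu)/2 = 363.5 is not an integer, so k_max = floor(363.5) = 363.

363


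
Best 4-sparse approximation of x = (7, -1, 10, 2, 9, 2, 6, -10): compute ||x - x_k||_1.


Sorted |x_i| descending: [10, 10, 9, 7, 6, 2, 2, 1]
Keep top 4: [10, 10, 9, 7]
Tail entries: [6, 2, 2, 1]
L1 error = sum of tail = 11.

11


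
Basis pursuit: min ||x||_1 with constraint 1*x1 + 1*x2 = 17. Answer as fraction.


Axis intercepts:
  x1 = 17, x2 = 0: L1 = 17
  x1 = 0, x2 = 17: L1 = 17
x* = (17, 0)
||x*||_1 = 17.

17


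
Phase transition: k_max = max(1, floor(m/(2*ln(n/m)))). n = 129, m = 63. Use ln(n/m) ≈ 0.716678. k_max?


n/m = 129/63 = 43/21.
ln(n/m) ≈ 0.716678.
2*ln(n/m) ≈ 1.433356.
m/(2*ln(n/m)) ≈ 63/1.433356 ≈ 43.9528.
floor = 43.
k_max = max(1, 43) = 43.

43


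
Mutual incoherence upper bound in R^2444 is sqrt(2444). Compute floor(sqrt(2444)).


49^2 = 2401 <= 2444 < 2500 = 50^2, so 49 <= sqrt(2444) < 50.
floor(sqrt(2444)) = 49.

49


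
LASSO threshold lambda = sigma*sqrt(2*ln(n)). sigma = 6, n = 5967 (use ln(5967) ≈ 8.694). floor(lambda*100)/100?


ln(5967) ≈ 8.694.
2*ln(n) ≈ 17.388.
sqrt(2*ln(n)) ≈ sqrt(17.388) ≈ 4.169892.
lambda ≈ 6*4.169892 = 25.019352.
floor(lambda*100)/100 = 25.01.

25.01


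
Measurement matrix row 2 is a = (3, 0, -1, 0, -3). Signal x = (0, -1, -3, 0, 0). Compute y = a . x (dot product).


Non-zero terms: ['0*-1', '-1*-3']
Products: [0, 3]
y = sum = 3.

3


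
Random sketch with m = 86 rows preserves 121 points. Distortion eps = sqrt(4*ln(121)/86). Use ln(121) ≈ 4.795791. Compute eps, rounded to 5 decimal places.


ln(121) ≈ 4.795791.
4*ln(N)/m ≈ 4*4.795791/86 ≈ 0.22306005.
eps = sqrt(0.22306005) ≈ 0.4722923 ≈ 0.47229.

0.47229


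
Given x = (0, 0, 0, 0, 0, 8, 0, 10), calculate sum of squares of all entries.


Non-zero entries: [(5, 8), (7, 10)]
Squares: [64, 100]
||x||_2^2 = sum = 164.

164


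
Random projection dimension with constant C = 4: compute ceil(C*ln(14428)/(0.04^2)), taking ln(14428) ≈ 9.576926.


ln(14428) ≈ 9.576926.
eps^2 = 0.04^2 = 0.0016.
C*ln(N)/eps^2 ≈ 4*9.576926/0.0016 ≈ 23942.315.
m = ceil(23942.315) = 23943.

23943


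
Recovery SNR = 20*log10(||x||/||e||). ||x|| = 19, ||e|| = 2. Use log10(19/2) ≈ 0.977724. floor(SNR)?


||x||/||e|| = 19/2.
log10(19/2) ≈ 0.977724.
20*log10(||x||/||e||) ≈ 20*0.977724 = 19.55448.
floor(19.55448) = 19.

19


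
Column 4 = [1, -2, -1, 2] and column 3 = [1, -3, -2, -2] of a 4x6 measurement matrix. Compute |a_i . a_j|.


Inner product: 1*1 + -2*-3 + -1*-2 + 2*-2
Products: [1, 6, 2, -4]
Sum = 5.
|dot| = 5.

5


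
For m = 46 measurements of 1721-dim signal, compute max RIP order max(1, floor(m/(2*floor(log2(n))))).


floor(log2(1721)) = 10.
2*10 = 20.
m/(2*floor(log2(n))) = 46/20 ≈ 2.3.
floor = 2.
k = max(1, 2) = 2.

2


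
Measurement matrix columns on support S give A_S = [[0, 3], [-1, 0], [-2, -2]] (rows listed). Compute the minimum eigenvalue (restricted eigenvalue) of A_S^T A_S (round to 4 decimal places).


A_S^T A_S = [[5, 4], [4, 13]].
trace = 18.
det = 49.
disc = trace^2 - 4*det = 324 - 4*49 = 128.
sqrt(128) ≈ 11.313708.
lam_min = (18 - sqrt(128))/2 ≈ (18 - 11.313708)/2 = 3.343146 ≈ 3.3431.

3.3431


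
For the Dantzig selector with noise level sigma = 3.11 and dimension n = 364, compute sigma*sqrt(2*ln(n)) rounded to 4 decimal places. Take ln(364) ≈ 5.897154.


ln(364) ≈ 5.897154.
2*ln(n) ≈ 11.794308.
sqrt(2*ln(n)) ≈ sqrt(11.794308) ≈ 3.434284.
threshold ≈ 3.11*3.434284 = 10.68062324 ≈ 10.6806.

10.6806


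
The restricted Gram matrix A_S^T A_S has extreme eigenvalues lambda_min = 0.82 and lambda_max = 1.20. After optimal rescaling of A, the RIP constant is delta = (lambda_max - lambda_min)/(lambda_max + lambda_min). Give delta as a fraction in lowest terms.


lambda_max - lambda_min = 1.20 - 0.82 = 0.38.
lambda_max + lambda_min = 1.20 + 0.82 = 2.02.
delta = 0.38/2.02 = 38/202 = 19/101.

19/101


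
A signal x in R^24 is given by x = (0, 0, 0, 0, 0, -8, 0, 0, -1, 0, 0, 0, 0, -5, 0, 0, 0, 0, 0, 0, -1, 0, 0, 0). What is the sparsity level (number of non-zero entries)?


Non-zero positions: [5, 8, 13, 20].
Sparsity = 4.

4


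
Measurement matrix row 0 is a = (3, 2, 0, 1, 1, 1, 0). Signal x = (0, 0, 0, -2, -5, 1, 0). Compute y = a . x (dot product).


Non-zero terms: ['1*-2', '1*-5', '1*1']
Products: [-2, -5, 1]
y = sum = -6.

-6


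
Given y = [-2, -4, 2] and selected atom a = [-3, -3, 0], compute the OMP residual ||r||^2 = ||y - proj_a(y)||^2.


a^T a = 18.
a^T y = 18.
coeff = 18/18 = 1.
||r||^2 = 6.

6


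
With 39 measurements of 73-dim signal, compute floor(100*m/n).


100*m/n = 100*39/73 ≈ 53.4247.
floor = 53.

53


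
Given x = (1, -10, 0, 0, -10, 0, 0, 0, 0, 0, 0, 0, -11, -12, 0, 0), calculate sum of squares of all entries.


Non-zero entries: [(0, 1), (1, -10), (4, -10), (12, -11), (13, -12)]
Squares: [1, 100, 100, 121, 144]
||x||_2^2 = sum = 466.

466


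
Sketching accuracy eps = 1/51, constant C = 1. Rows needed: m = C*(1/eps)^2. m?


1/eps = 51.
(1/eps)^2 = 2601.
m = 1*2601 = 2601.

2601


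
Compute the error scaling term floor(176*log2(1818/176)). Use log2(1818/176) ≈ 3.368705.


log2(n/k) = log2(1818/176) ≈ 3.368705.
k*log2(n/k) ≈ 176*3.368705 = 592.89208.
floor(592.89208) = 592.

592


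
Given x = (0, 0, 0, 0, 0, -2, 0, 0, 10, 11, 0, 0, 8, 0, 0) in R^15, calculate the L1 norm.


Non-zero entries: [(5, -2), (8, 10), (9, 11), (12, 8)]
Absolute values: [2, 10, 11, 8]
||x||_1 = sum = 31.

31


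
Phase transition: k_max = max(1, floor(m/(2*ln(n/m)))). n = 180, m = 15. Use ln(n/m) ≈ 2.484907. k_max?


n/m = 180/15 = 12.
ln(n/m) ≈ 2.484907.
2*ln(n/m) ≈ 4.969814.
m/(2*ln(n/m)) ≈ 15/4.969814 ≈ 3.0182.
floor = 3.
k_max = max(1, 3) = 3.

3


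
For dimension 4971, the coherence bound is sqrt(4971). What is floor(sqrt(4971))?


70^2 = 4900 <= 4971 < 5041 = 71^2, so 70 <= sqrt(4971) < 71.
floor(sqrt(4971)) = 70.

70


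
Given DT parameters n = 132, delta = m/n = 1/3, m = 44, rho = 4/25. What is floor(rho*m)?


m = 1/3*132 = 44.
rho = 4/25.
rho*m = 4/25*44 = 7.04.
k = floor(7.04) = 7.

7


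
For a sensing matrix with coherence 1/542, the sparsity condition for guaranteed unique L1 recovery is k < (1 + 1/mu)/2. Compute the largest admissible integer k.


1/mu = 542.
1 + 1/mu = 543.
(1 + 1/mu)/2 = 271.5 is not an integer, so k_max = floor(271.5) = 271.

271


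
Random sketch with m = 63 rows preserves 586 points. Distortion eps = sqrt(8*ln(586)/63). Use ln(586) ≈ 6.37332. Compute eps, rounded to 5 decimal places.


ln(586) ≈ 6.37332.
8*ln(N)/m ≈ 8*6.37332/63 ≈ 0.80931048.
eps = sqrt(0.80931048) ≈ 0.8996169 ≈ 0.89962.

0.89962


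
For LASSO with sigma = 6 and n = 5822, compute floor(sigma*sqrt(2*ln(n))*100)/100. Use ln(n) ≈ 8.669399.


ln(5822) ≈ 8.669399.
2*ln(n) ≈ 17.338798.
sqrt(2*ln(n)) ≈ sqrt(17.338798) ≈ 4.163988.
lambda ≈ 6*4.163988 = 24.983928.
floor(lambda*100)/100 = 24.98.

24.98


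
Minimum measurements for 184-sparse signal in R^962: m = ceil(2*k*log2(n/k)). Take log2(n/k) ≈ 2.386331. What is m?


log2(n/k) = log2(962/184) ≈ 2.386331.
2*k*log2(n/k) ≈ 2*184*2.386331 = 878.169808.
m = ceil(878.169808) = 879.

879


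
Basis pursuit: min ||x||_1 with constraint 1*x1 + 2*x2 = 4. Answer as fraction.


Axis intercepts:
  x1 = 4, x2 = 0: L1 = 4
  x1 = 0, x2 = 2: L1 = 2
x* = (0, 2)
||x*||_1 = 2.

2


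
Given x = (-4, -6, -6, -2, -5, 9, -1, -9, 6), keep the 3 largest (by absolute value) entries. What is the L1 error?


Sorted |x_i| descending: [9, 9, 6, 6, 6, 5, 4, 2, 1]
Keep top 3: [9, 9, 6]
Tail entries: [6, 6, 5, 4, 2, 1]
L1 error = sum of tail = 24.

24


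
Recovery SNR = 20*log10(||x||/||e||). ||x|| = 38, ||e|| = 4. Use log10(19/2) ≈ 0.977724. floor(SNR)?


||x||/||e|| = 38/4 = 19/2.
log10(19/2) ≈ 0.977724.
20*log10(||x||/||e||) ≈ 20*0.977724 = 19.55448.
floor(19.55448) = 19.

19


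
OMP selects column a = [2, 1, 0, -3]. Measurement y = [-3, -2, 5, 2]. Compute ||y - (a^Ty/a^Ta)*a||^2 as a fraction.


a^T a = 14.
a^T y = -14.
coeff = -14/14 = -1.
||r||^2 = 28.

28


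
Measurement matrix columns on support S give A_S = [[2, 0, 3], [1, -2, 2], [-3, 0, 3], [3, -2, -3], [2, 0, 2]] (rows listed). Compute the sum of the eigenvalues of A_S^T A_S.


Sum of eigenvalues of A_S^T A_S = trace(A_S^T A_S) = sum of squared column norms of A_S.
A_S^T A_S diagonal: [27, 8, 35].
trace = 27 + 8 + 35 = 70.

70


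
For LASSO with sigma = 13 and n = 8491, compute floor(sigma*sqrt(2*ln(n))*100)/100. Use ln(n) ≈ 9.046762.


ln(8491) ≈ 9.046762.
2*ln(n) ≈ 18.093524.
sqrt(2*ln(n)) ≈ sqrt(18.093524) ≈ 4.253648.
lambda ≈ 13*4.253648 = 55.297424.
floor(lambda*100)/100 = 55.29.

55.29


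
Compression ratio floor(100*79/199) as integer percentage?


100*m/n = 100*79/199 ≈ 39.6985.
floor = 39.

39


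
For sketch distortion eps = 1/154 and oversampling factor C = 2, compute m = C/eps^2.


1/eps = 154.
(1/eps)^2 = 23716.
m = 2*23716 = 47432.

47432


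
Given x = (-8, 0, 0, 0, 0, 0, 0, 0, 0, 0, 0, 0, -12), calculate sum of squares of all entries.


Non-zero entries: [(0, -8), (12, -12)]
Squares: [64, 144]
||x||_2^2 = sum = 208.

208


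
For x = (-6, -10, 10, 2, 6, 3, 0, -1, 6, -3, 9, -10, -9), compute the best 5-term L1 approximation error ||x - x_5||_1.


Sorted |x_i| descending: [10, 10, 10, 9, 9, 6, 6, 6, 3, 3, 2, 1, 0]
Keep top 5: [10, 10, 10, 9, 9]
Tail entries: [6, 6, 6, 3, 3, 2, 1, 0]
L1 error = sum of tail = 27.

27


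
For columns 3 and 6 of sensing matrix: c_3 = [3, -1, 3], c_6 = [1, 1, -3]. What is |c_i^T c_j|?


Inner product: 3*1 + -1*1 + 3*-3
Products: [3, -1, -9]
Sum = -7.
|dot| = 7.

7


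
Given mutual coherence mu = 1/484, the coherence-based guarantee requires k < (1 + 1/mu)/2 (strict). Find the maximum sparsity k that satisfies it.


1/mu = 484.
1 + 1/mu = 485.
(1 + 1/mu)/2 = 242.5 is not an integer, so k_max = floor(242.5) = 242.

242


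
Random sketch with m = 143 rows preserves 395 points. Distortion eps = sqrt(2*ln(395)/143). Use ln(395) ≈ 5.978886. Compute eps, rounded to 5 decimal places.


ln(395) ≈ 5.978886.
2*ln(N)/m ≈ 2*5.978886/143 ≈ 0.08362078.
eps = sqrt(0.08362078) ≈ 0.2891726 ≈ 0.28917.

0.28917


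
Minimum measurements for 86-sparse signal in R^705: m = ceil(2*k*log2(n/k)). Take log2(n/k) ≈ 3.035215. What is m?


log2(n/k) = log2(705/86) ≈ 3.035215.
2*k*log2(n/k) ≈ 2*86*3.035215 = 522.05698.
m = ceil(522.05698) = 523.

523


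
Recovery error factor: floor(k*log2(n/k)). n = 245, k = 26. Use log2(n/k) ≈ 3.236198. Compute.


log2(n/k) = log2(245/26) ≈ 3.236198.
k*log2(n/k) ≈ 26*3.236198 = 84.141148.
floor(84.141148) = 84.

84


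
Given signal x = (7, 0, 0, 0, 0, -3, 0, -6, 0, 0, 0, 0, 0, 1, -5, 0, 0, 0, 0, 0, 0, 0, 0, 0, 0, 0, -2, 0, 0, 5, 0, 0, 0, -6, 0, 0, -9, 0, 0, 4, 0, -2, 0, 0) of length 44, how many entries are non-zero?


Non-zero positions: [0, 5, 7, 13, 14, 26, 29, 33, 36, 39, 41].
Sparsity = 11.

11


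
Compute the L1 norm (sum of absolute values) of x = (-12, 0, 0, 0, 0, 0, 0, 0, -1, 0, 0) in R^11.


Non-zero entries: [(0, -12), (8, -1)]
Absolute values: [12, 1]
||x||_1 = sum = 13.

13


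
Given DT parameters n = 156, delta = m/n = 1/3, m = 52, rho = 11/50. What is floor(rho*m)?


m = 1/3*156 = 52.
rho = 11/50.
rho*m = 11/50*52 = 11.44.
k = floor(11.44) = 11.

11


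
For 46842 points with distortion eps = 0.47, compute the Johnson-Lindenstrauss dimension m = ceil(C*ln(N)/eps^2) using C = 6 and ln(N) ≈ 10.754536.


ln(46842) ≈ 10.754536.
eps^2 = 0.47^2 = 0.2209.
C*ln(N)/eps^2 ≈ 6*10.754536/0.2209 ≈ 292.1105.
m = ceil(292.1105) = 293.

293


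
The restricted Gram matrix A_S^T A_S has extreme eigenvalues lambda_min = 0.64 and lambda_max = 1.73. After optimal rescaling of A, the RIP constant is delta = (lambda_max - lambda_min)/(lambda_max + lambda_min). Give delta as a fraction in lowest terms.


lambda_max - lambda_min = 1.73 - 0.64 = 1.09.
lambda_max + lambda_min = 1.73 + 0.64 = 2.37.
delta = 1.09/2.37 = 109/237.

109/237


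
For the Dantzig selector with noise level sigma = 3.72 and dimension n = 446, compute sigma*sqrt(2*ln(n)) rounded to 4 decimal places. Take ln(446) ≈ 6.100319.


ln(446) ≈ 6.100319.
2*ln(n) ≈ 12.200638.
sqrt(2*ln(n)) ≈ sqrt(12.200638) ≈ 3.492941.
threshold ≈ 3.72*3.492941 = 12.99374052 ≈ 12.9937.

12.9937


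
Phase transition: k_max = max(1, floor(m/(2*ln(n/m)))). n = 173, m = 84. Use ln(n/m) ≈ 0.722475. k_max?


n/m = 173/84.
ln(n/m) ≈ 0.722475.
2*ln(n/m) ≈ 1.44495.
m/(2*ln(n/m)) ≈ 84/1.44495 ≈ 58.1335.
floor = 58.
k_max = max(1, 58) = 58.

58


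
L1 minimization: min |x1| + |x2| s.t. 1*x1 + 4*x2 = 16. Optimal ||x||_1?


Axis intercepts:
  x1 = 16, x2 = 0: L1 = 16
  x1 = 0, x2 = 4: L1 = 4
x* = (0, 4)
||x*||_1 = 4.

4


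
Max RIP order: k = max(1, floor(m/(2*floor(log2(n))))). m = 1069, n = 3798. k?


floor(log2(3798)) = 11.
2*11 = 22.
m/(2*floor(log2(n))) = 1069/22 ≈ 48.5909.
floor = 48.
k = max(1, 48) = 48.

48


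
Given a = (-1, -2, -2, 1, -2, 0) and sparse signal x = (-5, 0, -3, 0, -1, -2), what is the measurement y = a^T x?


Non-zero terms: ['-1*-5', '-2*-3', '-2*-1', '0*-2']
Products: [5, 6, 2, 0]
y = sum = 13.

13


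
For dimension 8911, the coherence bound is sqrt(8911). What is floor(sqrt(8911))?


94^2 = 8836 <= 8911 < 9025 = 95^2, so 94 <= sqrt(8911) < 95.
floor(sqrt(8911)) = 94.

94


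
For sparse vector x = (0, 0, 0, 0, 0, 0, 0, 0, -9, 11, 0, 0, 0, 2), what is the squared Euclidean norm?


Non-zero entries: [(8, -9), (9, 11), (13, 2)]
Squares: [81, 121, 4]
||x||_2^2 = sum = 206.

206


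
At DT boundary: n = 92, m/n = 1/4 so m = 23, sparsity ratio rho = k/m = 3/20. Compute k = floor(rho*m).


m = 1/4*92 = 23.
rho = 3/20.
rho*m = 3/20*23 = 3.45.
k = floor(3.45) = 3.

3


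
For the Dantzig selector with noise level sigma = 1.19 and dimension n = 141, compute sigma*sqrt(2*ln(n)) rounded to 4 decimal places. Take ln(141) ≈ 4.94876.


ln(141) ≈ 4.94876.
2*ln(n) ≈ 9.89752.
sqrt(2*ln(n)) ≈ sqrt(9.89752) ≈ 3.146032.
threshold ≈ 1.19*3.146032 = 3.74377808 ≈ 3.7438.

3.7438


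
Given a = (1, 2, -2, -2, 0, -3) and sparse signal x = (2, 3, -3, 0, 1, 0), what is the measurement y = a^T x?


Non-zero terms: ['1*2', '2*3', '-2*-3', '0*1']
Products: [2, 6, 6, 0]
y = sum = 14.

14


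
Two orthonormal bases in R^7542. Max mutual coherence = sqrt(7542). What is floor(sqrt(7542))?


86^2 = 7396 <= 7542 < 7569 = 87^2, so 86 <= sqrt(7542) < 87.
floor(sqrt(7542)) = 86.

86


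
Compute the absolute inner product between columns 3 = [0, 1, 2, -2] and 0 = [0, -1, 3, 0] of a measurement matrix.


Inner product: 0*0 + 1*-1 + 2*3 + -2*0
Products: [0, -1, 6, 0]
Sum = 5.
|dot| = 5.

5


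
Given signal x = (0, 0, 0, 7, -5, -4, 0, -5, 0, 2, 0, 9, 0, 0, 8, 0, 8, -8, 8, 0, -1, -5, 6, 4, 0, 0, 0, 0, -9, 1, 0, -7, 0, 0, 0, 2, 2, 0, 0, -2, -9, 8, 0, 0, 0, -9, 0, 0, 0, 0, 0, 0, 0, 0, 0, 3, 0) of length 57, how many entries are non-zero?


Non-zero positions: [3, 4, 5, 7, 9, 11, 14, 16, 17, 18, 20, 21, 22, 23, 28, 29, 31, 35, 36, 39, 40, 41, 45, 55].
Sparsity = 24.

24


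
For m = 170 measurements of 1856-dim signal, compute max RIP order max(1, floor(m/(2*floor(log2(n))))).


floor(log2(1856)) = 10.
2*10 = 20.
m/(2*floor(log2(n))) = 170/20 ≈ 8.5.
floor = 8.
k = max(1, 8) = 8.

8


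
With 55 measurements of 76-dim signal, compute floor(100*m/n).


100*m/n = 100*55/76 ≈ 72.3684.
floor = 72.

72


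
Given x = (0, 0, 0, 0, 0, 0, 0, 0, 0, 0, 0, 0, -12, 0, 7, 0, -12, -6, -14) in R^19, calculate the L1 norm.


Non-zero entries: [(12, -12), (14, 7), (16, -12), (17, -6), (18, -14)]
Absolute values: [12, 7, 12, 6, 14]
||x||_1 = sum = 51.

51


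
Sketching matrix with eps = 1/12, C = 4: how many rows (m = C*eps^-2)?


1/eps = 12.
(1/eps)^2 = 144.
m = 4*144 = 576.

576


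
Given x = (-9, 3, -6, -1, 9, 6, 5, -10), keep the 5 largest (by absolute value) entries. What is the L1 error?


Sorted |x_i| descending: [10, 9, 9, 6, 6, 5, 3, 1]
Keep top 5: [10, 9, 9, 6, 6]
Tail entries: [5, 3, 1]
L1 error = sum of tail = 9.

9


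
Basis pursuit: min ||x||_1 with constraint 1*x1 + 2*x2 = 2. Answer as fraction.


Axis intercepts:
  x1 = 2, x2 = 0: L1 = 2
  x1 = 0, x2 = 1: L1 = 1
x* = (0, 1)
||x*||_1 = 1.

1


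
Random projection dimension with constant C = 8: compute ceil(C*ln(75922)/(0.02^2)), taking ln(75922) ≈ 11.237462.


ln(75922) ≈ 11.237462.
eps^2 = 0.02^2 = 0.0004.
C*ln(N)/eps^2 ≈ 8*11.237462/0.0004 ≈ 224749.24.
m = ceil(224749.24) = 224750.

224750


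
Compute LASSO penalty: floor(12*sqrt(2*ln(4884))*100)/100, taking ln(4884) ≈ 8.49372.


ln(4884) ≈ 8.49372.
2*ln(n) ≈ 16.98744.
sqrt(2*ln(n)) ≈ sqrt(16.98744) ≈ 4.121582.
lambda ≈ 12*4.121582 = 49.458984.
floor(lambda*100)/100 = 49.45.

49.45


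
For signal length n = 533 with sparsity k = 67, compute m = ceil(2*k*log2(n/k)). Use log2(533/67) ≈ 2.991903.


log2(n/k) = log2(533/67) ≈ 2.991903.
2*k*log2(n/k) ≈ 2*67*2.991903 = 400.915002.
m = ceil(400.915002) = 401.

401


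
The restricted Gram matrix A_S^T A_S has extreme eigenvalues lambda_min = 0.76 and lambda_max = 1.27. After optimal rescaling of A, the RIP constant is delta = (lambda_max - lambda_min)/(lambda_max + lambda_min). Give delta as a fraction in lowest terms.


lambda_max - lambda_min = 1.27 - 0.76 = 0.51.
lambda_max + lambda_min = 1.27 + 0.76 = 2.03.
delta = 0.51/2.03 = 51/203.

51/203


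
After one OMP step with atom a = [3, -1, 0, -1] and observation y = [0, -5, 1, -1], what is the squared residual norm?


a^T a = 11.
a^T y = 6.
coeff = 6/11 = 6/11.
||r||^2 = 261/11.

261/11


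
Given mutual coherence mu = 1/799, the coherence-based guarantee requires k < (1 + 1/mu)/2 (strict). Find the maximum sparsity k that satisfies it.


1/mu = 799.
1 + 1/mu = 800.
(1 + 1/mu)/2 = 400 is an integer and the inequality is strict, so k_max = 400 - 1 = 399.

399


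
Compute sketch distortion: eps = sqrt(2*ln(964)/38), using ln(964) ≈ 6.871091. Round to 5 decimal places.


ln(964) ≈ 6.871091.
2*ln(N)/m ≈ 2*6.871091/38 ≈ 0.36163637.
eps = sqrt(0.36163637) ≈ 0.6013621 ≈ 0.60136.

0.60136


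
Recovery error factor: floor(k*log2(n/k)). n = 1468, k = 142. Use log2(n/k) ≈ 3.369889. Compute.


log2(n/k) = log2(1468/142) ≈ 3.369889.
k*log2(n/k) ≈ 142*3.369889 = 478.524238.
floor(478.524238) = 478.

478


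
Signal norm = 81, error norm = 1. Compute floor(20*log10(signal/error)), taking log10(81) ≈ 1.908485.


||x||/||e|| = 81/1 = 81.
log10(81) ≈ 1.908485.
20*log10(||x||/||e||) ≈ 20*1.908485 = 38.1697.
floor(38.1697) = 38.

38


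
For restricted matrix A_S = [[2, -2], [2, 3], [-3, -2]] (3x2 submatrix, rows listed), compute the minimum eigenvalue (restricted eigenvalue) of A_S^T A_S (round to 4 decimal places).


A_S^T A_S = [[17, 8], [8, 17]].
trace = 34.
det = 225.
disc = trace^2 - 4*det = 1156 - 4*225 = 256.
sqrt(256) = 16.
lam_min = (34 - 16)/2 = 9 = 9.0000.

9.0000


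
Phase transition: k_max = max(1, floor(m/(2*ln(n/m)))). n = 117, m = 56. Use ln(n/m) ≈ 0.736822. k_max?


n/m = 117/56.
ln(n/m) ≈ 0.736822.
2*ln(n/m) ≈ 1.473644.
m/(2*ln(n/m)) ≈ 56/1.473644 ≈ 38.001.
floor = 38.
k_max = max(1, 38) = 38.

38


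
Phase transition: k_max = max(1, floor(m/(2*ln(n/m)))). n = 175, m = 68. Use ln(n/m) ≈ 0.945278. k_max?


n/m = 175/68.
ln(n/m) ≈ 0.945278.
2*ln(n/m) ≈ 1.890556.
m/(2*ln(n/m)) ≈ 68/1.890556 ≈ 35.9683.
floor = 35.
k_max = max(1, 35) = 35.

35


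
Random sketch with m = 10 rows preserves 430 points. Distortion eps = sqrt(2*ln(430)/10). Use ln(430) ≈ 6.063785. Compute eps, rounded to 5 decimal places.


ln(430) ≈ 6.063785.
2*ln(N)/m ≈ 2*6.063785/10 ≈ 1.212757.
eps = sqrt(1.212757) ≈ 1.1012525 ≈ 1.10125.

1.10125


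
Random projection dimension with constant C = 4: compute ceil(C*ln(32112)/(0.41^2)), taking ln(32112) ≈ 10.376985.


ln(32112) ≈ 10.376985.
eps^2 = 0.41^2 = 0.1681.
C*ln(N)/eps^2 ≈ 4*10.376985/0.1681 ≈ 246.9241.
m = ceil(246.9241) = 247.

247


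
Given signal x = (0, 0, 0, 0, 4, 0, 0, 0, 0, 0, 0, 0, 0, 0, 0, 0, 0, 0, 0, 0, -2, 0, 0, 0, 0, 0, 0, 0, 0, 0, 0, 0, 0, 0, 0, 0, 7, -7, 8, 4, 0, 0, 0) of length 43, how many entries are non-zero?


Non-zero positions: [4, 20, 36, 37, 38, 39].
Sparsity = 6.

6


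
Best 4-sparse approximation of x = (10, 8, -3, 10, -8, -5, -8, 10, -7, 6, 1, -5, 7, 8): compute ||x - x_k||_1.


Sorted |x_i| descending: [10, 10, 10, 8, 8, 8, 8, 7, 7, 6, 5, 5, 3, 1]
Keep top 4: [10, 10, 10, 8]
Tail entries: [8, 8, 8, 7, 7, 6, 5, 5, 3, 1]
L1 error = sum of tail = 58.

58


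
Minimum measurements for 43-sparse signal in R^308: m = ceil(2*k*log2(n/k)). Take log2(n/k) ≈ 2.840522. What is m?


log2(n/k) = log2(308/43) ≈ 2.840522.
2*k*log2(n/k) ≈ 2*43*2.840522 = 244.284892.
m = ceil(244.284892) = 245.

245


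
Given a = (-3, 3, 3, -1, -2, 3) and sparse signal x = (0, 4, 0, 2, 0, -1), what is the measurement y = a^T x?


Non-zero terms: ['3*4', '-1*2', '3*-1']
Products: [12, -2, -3]
y = sum = 7.

7


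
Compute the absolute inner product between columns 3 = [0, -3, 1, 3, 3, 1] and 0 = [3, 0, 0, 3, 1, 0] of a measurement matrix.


Inner product: 0*3 + -3*0 + 1*0 + 3*3 + 3*1 + 1*0
Products: [0, 0, 0, 9, 3, 0]
Sum = 12.
|dot| = 12.

12


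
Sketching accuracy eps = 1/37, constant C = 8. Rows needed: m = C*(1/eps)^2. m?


1/eps = 37.
(1/eps)^2 = 1369.
m = 8*1369 = 10952.

10952


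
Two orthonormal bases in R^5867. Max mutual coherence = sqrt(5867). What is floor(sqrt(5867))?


76^2 = 5776 <= 5867 < 5929 = 77^2, so 76 <= sqrt(5867) < 77.
floor(sqrt(5867)) = 76.

76


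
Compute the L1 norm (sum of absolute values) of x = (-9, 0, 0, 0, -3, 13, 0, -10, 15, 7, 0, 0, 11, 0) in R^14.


Non-zero entries: [(0, -9), (4, -3), (5, 13), (7, -10), (8, 15), (9, 7), (12, 11)]
Absolute values: [9, 3, 13, 10, 15, 7, 11]
||x||_1 = sum = 68.

68


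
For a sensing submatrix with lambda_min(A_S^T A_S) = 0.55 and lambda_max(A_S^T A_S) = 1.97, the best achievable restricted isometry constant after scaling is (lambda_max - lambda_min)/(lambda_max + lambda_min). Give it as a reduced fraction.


lambda_max - lambda_min = 1.97 - 0.55 = 1.42.
lambda_max + lambda_min = 1.97 + 0.55 = 2.52.
delta = 1.42/2.52 = 142/252 = 71/126.

71/126


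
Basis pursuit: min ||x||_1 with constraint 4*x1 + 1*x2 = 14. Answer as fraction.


Axis intercepts:
  x1 = 7/2, x2 = 0: L1 = 7/2
  x1 = 0, x2 = 14: L1 = 14
x* = (7/2, 0)
||x*||_1 = 7/2.

7/2


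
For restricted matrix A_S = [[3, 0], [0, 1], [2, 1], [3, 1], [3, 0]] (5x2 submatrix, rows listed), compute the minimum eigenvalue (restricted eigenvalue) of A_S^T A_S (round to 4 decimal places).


A_S^T A_S = [[31, 5], [5, 3]].
trace = 34.
det = 68.
disc = trace^2 - 4*det = 1156 - 4*68 = 884.
sqrt(884) ≈ 29.732137.
lam_min = (34 - sqrt(884))/2 ≈ (34 - 29.732137)/2 = 2.1339315 ≈ 2.1339.

2.1339


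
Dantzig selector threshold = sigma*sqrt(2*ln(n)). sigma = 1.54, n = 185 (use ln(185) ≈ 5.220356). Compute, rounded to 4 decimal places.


ln(185) ≈ 5.220356.
2*ln(n) ≈ 10.440712.
sqrt(2*ln(n)) ≈ sqrt(10.440712) ≈ 3.231209.
threshold ≈ 1.54*3.231209 = 4.97606186 ≈ 4.9761.

4.9761


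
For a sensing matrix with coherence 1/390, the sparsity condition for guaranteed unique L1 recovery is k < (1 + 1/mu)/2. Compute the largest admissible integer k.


1/mu = 390.
1 + 1/mu = 391.
(1 + 1/mu)/2 = 195.5 is not an integer, so k_max = floor(195.5) = 195.

195


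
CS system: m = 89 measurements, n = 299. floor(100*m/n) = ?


100*m/n = 100*89/299 ≈ 29.7659.
floor = 29.

29


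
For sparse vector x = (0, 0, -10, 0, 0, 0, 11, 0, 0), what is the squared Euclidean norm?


Non-zero entries: [(2, -10), (6, 11)]
Squares: [100, 121]
||x||_2^2 = sum = 221.

221


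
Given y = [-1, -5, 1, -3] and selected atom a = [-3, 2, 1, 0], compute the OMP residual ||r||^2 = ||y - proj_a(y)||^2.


a^T a = 14.
a^T y = -6.
coeff = -6/14 = -3/7.
||r||^2 = 234/7.

234/7


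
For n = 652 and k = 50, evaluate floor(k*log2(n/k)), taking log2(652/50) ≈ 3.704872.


log2(n/k) = log2(652/50) ≈ 3.704872.
k*log2(n/k) ≈ 50*3.704872 = 185.2436.
floor(185.2436) = 185.

185


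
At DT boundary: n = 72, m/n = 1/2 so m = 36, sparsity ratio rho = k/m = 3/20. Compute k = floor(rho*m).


m = 1/2*72 = 36.
rho = 3/20.
rho*m = 3/20*36 = 5.4.
k = floor(5.4) = 5.

5


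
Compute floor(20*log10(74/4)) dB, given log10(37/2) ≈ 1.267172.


||x||/||e|| = 74/4 = 37/2.
log10(37/2) ≈ 1.267172.
20*log10(||x||/||e||) ≈ 20*1.267172 = 25.34344.
floor(25.34344) = 25.

25


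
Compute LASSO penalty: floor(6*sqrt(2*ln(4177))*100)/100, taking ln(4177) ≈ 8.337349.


ln(4177) ≈ 8.337349.
2*ln(n) ≈ 16.674698.
sqrt(2*ln(n)) ≈ sqrt(16.674698) ≈ 4.083466.
lambda ≈ 6*4.083466 = 24.500796.
floor(lambda*100)/100 = 24.50.

24.50


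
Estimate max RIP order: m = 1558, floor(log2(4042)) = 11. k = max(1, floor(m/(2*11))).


floor(log2(4042)) = 11.
2*11 = 22.
m/(2*floor(log2(n))) = 1558/22 ≈ 70.8182.
floor = 70.
k = max(1, 70) = 70.

70


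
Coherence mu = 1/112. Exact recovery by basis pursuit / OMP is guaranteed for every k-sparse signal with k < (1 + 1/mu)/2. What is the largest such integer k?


1/mu = 112.
1 + 1/mu = 113.
(1 + 1/mu)/2 = 56.5 is not an integer, so k_max = floor(56.5) = 56.

56


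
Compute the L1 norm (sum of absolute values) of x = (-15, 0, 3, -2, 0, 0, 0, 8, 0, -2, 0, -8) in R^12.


Non-zero entries: [(0, -15), (2, 3), (3, -2), (7, 8), (9, -2), (11, -8)]
Absolute values: [15, 3, 2, 8, 2, 8]
||x||_1 = sum = 38.

38


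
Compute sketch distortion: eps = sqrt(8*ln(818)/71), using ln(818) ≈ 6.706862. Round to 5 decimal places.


ln(818) ≈ 6.706862.
8*ln(N)/m ≈ 8*6.706862/71 ≈ 0.75570276.
eps = sqrt(0.75570276) ≈ 0.8693117 ≈ 0.86931.

0.86931


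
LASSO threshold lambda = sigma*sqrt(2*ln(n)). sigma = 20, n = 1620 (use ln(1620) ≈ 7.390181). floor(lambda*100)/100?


ln(1620) ≈ 7.390181.
2*ln(n) ≈ 14.780362.
sqrt(2*ln(n)) ≈ sqrt(14.780362) ≈ 3.844524.
lambda ≈ 20*3.844524 = 76.89048.
floor(lambda*100)/100 = 76.89.

76.89


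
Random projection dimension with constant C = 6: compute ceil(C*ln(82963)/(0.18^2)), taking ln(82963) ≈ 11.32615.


ln(82963) ≈ 11.32615.
eps^2 = 0.18^2 = 0.0324.
C*ln(N)/eps^2 ≈ 6*11.32615/0.0324 ≈ 2097.4352.
m = ceil(2097.4352) = 2098.

2098


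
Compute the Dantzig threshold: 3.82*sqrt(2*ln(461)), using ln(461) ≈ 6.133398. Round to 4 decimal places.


ln(461) ≈ 6.133398.
2*ln(n) ≈ 12.266796.
sqrt(2*ln(n)) ≈ sqrt(12.266796) ≈ 3.502399.
threshold ≈ 3.82*3.502399 = 13.37916418 ≈ 13.3792.

13.3792


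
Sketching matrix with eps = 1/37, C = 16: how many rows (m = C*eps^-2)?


1/eps = 37.
(1/eps)^2 = 1369.
m = 16*1369 = 21904.

21904


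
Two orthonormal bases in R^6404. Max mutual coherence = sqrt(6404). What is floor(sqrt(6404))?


80^2 = 6400 <= 6404 < 6561 = 81^2, so 80 <= sqrt(6404) < 81.
floor(sqrt(6404)) = 80.

80


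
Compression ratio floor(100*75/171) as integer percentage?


100*m/n = 100*75/171 ≈ 43.8596.
floor = 43.

43


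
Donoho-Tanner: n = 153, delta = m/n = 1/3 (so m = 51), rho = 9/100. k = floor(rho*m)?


m = 1/3*153 = 51.
rho = 9/100.
rho*m = 9/100*51 = 4.59.
k = floor(4.59) = 4.

4


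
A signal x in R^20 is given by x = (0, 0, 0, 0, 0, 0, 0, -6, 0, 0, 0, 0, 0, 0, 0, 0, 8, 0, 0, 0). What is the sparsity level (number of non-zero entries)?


Non-zero positions: [7, 16].
Sparsity = 2.

2


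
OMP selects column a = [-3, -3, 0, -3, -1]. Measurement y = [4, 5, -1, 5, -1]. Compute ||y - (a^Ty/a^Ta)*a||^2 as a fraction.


a^T a = 28.
a^T y = -41.
coeff = -41/28 = -41/28.
||r||^2 = 223/28.

223/28


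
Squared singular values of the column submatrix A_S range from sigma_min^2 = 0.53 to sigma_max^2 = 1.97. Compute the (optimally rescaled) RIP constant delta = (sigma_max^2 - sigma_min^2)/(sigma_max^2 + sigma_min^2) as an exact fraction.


lambda_max - lambda_min = 1.97 - 0.53 = 1.44.
lambda_max + lambda_min = 1.97 + 0.53 = 2.50.
delta = 1.44/2.50 = 144/250 = 72/125.

72/125


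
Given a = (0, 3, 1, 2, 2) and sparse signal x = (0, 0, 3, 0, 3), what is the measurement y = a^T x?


Non-zero terms: ['1*3', '2*3']
Products: [3, 6]
y = sum = 9.

9


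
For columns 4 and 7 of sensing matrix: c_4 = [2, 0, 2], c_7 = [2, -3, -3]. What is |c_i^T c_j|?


Inner product: 2*2 + 0*-3 + 2*-3
Products: [4, 0, -6]
Sum = -2.
|dot| = 2.

2


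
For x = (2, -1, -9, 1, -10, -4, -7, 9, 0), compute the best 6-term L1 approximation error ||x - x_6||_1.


Sorted |x_i| descending: [10, 9, 9, 7, 4, 2, 1, 1, 0]
Keep top 6: [10, 9, 9, 7, 4, 2]
Tail entries: [1, 1, 0]
L1 error = sum of tail = 2.

2


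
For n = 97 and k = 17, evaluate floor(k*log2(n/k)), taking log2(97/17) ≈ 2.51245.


log2(n/k) = log2(97/17) ≈ 2.51245.
k*log2(n/k) ≈ 17*2.51245 = 42.71165.
floor(42.71165) = 42.

42


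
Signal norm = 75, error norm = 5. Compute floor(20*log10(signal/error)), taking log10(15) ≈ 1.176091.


||x||/||e|| = 75/5 = 15.
log10(15) ≈ 1.176091.
20*log10(||x||/||e||) ≈ 20*1.176091 = 23.52182.
floor(23.52182) = 23.

23


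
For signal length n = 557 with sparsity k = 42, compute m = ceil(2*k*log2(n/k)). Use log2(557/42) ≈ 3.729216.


log2(n/k) = log2(557/42) ≈ 3.729216.
2*k*log2(n/k) ≈ 2*42*3.729216 = 313.254144.
m = ceil(313.254144) = 314.

314


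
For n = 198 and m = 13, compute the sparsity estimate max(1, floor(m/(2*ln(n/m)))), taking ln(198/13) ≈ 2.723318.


n/m = 198/13.
ln(n/m) ≈ 2.723318.
2*ln(n/m) ≈ 5.446636.
m/(2*ln(n/m)) ≈ 13/5.446636 ≈ 2.3868.
floor = 2.
k_max = max(1, 2) = 2.

2


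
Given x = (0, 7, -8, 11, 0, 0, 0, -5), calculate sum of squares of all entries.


Non-zero entries: [(1, 7), (2, -8), (3, 11), (7, -5)]
Squares: [49, 64, 121, 25]
||x||_2^2 = sum = 259.

259


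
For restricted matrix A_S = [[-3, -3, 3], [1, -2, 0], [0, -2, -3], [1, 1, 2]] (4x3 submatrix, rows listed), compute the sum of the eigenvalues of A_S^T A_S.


Sum of eigenvalues of A_S^T A_S = trace(A_S^T A_S) = sum of squared column norms of A_S.
A_S^T A_S diagonal: [11, 18, 22].
trace = 11 + 18 + 22 = 51.

51
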